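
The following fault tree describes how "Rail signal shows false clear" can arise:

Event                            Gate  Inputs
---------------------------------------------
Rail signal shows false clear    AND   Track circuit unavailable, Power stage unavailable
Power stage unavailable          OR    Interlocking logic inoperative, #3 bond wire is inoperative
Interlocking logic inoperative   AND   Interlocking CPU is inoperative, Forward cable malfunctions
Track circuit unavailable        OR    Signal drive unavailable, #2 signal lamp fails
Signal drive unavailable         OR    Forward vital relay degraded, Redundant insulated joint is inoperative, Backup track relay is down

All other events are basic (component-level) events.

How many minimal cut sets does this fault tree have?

Signal drive unavailable [OR]: union of children's cut sets → 3 cut set(s).
Track circuit unavailable [OR]: union of children's cut sets → 4 cut set(s).
Interlocking logic inoperative [AND]: one cut set from each child combined → 1 × 1 = 1 cut set(s).
Power stage unavailable [OR]: union of children's cut sets → 2 cut set(s).
Rail signal shows false clear [AND]: one cut set from each child combined → 4 × 2 = 8 cut set(s).
Minimal cut sets: {Forward cable malfunctions, Forward vital relay degraded, Interlocking CPU is inoperative}; {#3 bond wire is inoperative, Forward vital relay degraded}; {Forward cable malfunctions, Interlocking CPU is inoperative, Redundant insulated joint is inoperative}; {#3 bond wire is inoperative, Redundant insulated joint is inoperative}; {Backup track relay is down, Forward cable malfunctions, Interlocking CPU is inoperative}; {#3 bond wire is inoperative, Backup track relay is down}; {#2 signal lamp fails, Forward cable malfunctions, Interlocking CPU is inoperative}; {#2 signal lamp fails, #3 bond wire is inoperative}.

8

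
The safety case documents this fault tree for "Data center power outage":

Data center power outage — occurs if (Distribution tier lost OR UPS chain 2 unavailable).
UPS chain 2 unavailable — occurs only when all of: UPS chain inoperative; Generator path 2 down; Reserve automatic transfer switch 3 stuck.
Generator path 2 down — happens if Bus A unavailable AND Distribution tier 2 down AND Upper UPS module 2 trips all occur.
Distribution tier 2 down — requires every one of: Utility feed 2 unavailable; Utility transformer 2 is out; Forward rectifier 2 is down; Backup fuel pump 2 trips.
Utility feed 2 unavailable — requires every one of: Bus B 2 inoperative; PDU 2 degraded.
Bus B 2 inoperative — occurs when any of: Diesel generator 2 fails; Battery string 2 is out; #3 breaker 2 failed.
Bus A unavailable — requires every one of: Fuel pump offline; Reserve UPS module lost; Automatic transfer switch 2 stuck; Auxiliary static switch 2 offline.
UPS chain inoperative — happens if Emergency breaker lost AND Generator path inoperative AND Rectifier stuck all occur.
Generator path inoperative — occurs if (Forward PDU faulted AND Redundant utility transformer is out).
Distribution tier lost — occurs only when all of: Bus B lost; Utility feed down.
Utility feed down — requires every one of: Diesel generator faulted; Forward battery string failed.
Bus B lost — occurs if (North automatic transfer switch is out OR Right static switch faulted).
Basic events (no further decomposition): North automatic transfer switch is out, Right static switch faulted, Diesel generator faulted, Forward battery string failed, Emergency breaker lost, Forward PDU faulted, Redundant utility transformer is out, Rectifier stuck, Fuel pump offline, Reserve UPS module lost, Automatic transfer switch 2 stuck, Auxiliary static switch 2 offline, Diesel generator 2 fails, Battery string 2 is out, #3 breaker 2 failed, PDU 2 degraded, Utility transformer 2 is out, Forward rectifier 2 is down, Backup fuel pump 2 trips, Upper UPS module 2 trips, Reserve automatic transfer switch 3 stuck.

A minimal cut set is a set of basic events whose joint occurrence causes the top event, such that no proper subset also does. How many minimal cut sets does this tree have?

Bus B lost [OR]: union of children's cut sets → 2 cut set(s).
Utility feed down [AND]: one cut set from each child combined → 1 × 1 = 1 cut set(s).
Distribution tier lost [AND]: one cut set from each child combined → 2 × 1 = 2 cut set(s).
Generator path inoperative [AND]: one cut set from each child combined → 1 × 1 = 1 cut set(s).
UPS chain inoperative [AND]: one cut set from each child combined → 1 × 1 × 1 = 1 cut set(s).
Bus A unavailable [AND]: one cut set from each child combined → 1 × 1 × 1 × 1 = 1 cut set(s).
Bus B 2 inoperative [OR]: union of children's cut sets → 3 cut set(s).
Utility feed 2 unavailable [AND]: one cut set from each child combined → 3 × 1 = 3 cut set(s).
Distribution tier 2 down [AND]: one cut set from each child combined → 3 × 1 × 1 × 1 = 3 cut set(s).
Generator path 2 down [AND]: one cut set from each child combined → 1 × 3 × 1 = 3 cut set(s).
UPS chain 2 unavailable [AND]: one cut set from each child combined → 1 × 3 × 1 = 3 cut set(s).
Data center power outage [OR]: union of children's cut sets → 5 cut set(s).
Minimal cut sets: {Diesel generator faulted, Forward battery string failed, North automatic transfer switch is out}; {Diesel generator faulted, Forward battery string failed, Right static switch faulted}; {Automatic transfer switch 2 stuck, Auxiliary static switch 2 offline, Backup fuel pump 2 trips, Diesel generator 2 fails, Emergency breaker lost, Forward PDU faulted, Forward rectifier 2 is down, Fuel pump offline, PDU 2 degraded, Rectifier stuck, Redundant utility transformer is out, Reserve UPS module lost, Reserve automatic transfer switch 3 stuck, Upper UPS module 2 trips, Utility transformer 2 is out}; {Automatic transfer switch 2 stuck, Auxiliary static switch 2 offline, Backup fuel pump 2 trips, Battery string 2 is out, Emergency breaker lost, Forward PDU faulted, Forward rectifier 2 is down, Fuel pump offline, PDU 2 degraded, Rectifier stuck, Redundant utility transformer is out, Reserve UPS module lost, Reserve automatic transfer switch 3 stuck, Upper UPS module 2 trips, Utility transformer 2 is out}; {#3 breaker 2 failed, Automatic transfer switch 2 stuck, Auxiliary static switch 2 offline, Backup fuel pump 2 trips, Emergency breaker lost, Forward PDU faulted, Forward rectifier 2 is down, Fuel pump offline, PDU 2 degraded, Rectifier stuck, Redundant utility transformer is out, Reserve UPS module lost, Reserve automatic transfer switch 3 stuck, Upper UPS module 2 trips, Utility transformer 2 is out}.

5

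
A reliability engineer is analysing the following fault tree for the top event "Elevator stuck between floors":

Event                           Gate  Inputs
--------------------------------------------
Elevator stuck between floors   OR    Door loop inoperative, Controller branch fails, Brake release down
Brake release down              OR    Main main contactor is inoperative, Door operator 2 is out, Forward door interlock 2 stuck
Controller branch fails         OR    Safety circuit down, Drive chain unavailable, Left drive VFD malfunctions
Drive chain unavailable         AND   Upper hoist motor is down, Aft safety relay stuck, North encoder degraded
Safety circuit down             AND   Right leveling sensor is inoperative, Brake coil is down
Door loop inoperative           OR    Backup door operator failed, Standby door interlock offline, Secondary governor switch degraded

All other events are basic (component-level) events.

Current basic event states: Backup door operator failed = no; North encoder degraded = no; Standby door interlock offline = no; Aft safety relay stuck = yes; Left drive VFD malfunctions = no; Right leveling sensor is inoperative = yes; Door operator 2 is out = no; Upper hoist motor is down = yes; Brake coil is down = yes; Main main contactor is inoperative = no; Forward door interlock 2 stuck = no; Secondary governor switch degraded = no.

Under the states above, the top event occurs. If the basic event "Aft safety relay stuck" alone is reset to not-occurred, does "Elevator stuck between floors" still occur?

Counterfactual: set "Aft safety relay stuck" to not occurred.
Door loop inoperative [OR]: Backup door operator failed=not, Standby door interlock offline=not, Secondary governor switch degraded=not → no input occurs → does not occur.
Safety circuit down [AND]: Right leveling sensor is inoperative=occurs, Brake coil is down=occurs → all inputs occur → occurs.
Drive chain unavailable [AND]: Upper hoist motor is down=occurs, Aft safety relay stuck=not, North encoder degraded=not → not all inputs occur → does not occur.
Controller branch fails [OR]: Safety circuit down=occurs, Drive chain unavailable=not, Left drive VFD malfunctions=not → at least one input occurs → occurs.
Brake release down [OR]: Main main contactor is inoperative=not, Door operator 2 is out=not, Forward door interlock 2 stuck=not → no input occurs → does not occur.
Elevator stuck between floors [OR]: Door loop inoperative=not, Controller branch fails=occurs, Brake release down=not → at least one input occurs → occurs.

Yes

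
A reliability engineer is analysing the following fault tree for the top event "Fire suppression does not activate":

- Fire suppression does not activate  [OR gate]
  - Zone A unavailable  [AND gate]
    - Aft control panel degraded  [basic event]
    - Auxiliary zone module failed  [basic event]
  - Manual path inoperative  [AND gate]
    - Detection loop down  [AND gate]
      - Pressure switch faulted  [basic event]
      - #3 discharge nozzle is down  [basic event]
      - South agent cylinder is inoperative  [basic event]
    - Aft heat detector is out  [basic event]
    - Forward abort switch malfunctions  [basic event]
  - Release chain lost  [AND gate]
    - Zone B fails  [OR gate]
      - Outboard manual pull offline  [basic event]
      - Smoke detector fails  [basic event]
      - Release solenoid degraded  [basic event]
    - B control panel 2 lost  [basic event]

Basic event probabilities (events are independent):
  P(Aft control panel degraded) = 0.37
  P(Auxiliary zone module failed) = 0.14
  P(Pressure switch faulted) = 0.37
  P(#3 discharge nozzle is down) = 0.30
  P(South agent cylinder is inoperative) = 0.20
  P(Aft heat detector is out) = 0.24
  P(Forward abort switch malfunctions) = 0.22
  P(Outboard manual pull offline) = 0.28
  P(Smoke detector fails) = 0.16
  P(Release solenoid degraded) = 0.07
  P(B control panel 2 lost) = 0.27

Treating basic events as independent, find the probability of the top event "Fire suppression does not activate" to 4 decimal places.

0.1648

P(Zone A unavailable) [AND] = 0.37 × 0.14 = 0.051800
P(Detection loop down) [AND] = 0.37 × 0.30 × 0.20 = 0.022200
P(Manual path inoperative) [AND] = 0.022200 × 0.24 × 0.22 = 0.001172
P(Zone B fails) [OR] = 1 − (1−0.28) × (1−0.16) × (1−0.07) = 0.437536
P(Release chain lost) [AND] = 0.437536 × 0.27 = 0.118135
P(Fire suppression does not activate) [OR] = 1 − (1−0.051800) × (1−0.001172) × (1−0.118135) = 0.164796
Rounded to 4 decimal places: P(Fire suppression does not activate) ≈ 0.1648.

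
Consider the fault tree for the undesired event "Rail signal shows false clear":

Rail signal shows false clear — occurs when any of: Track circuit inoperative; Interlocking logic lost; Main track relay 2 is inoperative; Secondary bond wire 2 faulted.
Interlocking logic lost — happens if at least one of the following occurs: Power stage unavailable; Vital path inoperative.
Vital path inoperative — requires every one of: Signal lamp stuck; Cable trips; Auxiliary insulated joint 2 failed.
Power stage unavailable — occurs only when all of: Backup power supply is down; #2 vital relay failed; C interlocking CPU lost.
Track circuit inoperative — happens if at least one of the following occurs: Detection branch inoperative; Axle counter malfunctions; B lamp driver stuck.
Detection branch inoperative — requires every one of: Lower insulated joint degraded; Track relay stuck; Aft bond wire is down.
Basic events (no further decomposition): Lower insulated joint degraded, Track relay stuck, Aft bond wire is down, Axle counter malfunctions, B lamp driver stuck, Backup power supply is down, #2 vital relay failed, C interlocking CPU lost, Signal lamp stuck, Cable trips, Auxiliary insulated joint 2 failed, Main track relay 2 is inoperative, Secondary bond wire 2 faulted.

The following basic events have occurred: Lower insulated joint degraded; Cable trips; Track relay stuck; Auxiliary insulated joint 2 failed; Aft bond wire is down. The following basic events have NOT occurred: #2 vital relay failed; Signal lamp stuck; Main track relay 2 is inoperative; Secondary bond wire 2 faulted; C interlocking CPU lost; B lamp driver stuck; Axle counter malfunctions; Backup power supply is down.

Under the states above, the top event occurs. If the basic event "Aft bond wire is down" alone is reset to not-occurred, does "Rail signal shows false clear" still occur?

No

Counterfactual: set "Aft bond wire is down" to not occurred.
Detection branch inoperative [AND]: Lower insulated joint degraded=occurs, Track relay stuck=occurs, Aft bond wire is down=not → not all inputs occur → does not occur.
Track circuit inoperative [OR]: Detection branch inoperative=not, Axle counter malfunctions=not, B lamp driver stuck=not → no input occurs → does not occur.
Power stage unavailable [AND]: Backup power supply is down=not, #2 vital relay failed=not, C interlocking CPU lost=not → not all inputs occur → does not occur.
Vital path inoperative [AND]: Signal lamp stuck=not, Cable trips=occurs, Auxiliary insulated joint 2 failed=occurs → not all inputs occur → does not occur.
Interlocking logic lost [OR]: Power stage unavailable=not, Vital path inoperative=not → no input occurs → does not occur.
Rail signal shows false clear [OR]: Track circuit inoperative=not, Interlocking logic lost=not, Main track relay 2 is inoperative=not, Secondary bond wire 2 faulted=not → no input occurs → does not occur.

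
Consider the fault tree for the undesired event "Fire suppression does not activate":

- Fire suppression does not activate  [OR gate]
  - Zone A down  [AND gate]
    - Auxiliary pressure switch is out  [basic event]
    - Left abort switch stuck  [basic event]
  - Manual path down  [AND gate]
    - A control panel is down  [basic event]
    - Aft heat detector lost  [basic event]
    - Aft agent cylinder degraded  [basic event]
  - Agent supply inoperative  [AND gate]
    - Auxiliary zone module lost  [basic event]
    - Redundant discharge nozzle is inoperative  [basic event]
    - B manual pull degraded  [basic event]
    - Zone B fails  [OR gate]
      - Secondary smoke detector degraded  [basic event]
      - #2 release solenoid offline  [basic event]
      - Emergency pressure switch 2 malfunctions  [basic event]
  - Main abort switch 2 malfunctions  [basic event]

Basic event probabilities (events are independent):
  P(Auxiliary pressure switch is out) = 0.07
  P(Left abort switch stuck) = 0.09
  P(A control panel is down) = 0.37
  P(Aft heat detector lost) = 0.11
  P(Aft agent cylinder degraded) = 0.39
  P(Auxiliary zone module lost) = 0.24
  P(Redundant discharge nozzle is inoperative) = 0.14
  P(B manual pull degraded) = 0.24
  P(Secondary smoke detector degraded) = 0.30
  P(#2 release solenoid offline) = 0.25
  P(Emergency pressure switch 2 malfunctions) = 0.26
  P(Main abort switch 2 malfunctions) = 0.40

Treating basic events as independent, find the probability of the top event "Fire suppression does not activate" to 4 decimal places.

0.4161

P(Zone A down) [AND] = 0.07 × 0.09 = 0.006300
P(Manual path down) [AND] = 0.37 × 0.11 × 0.39 = 0.015873
P(Zone B fails) [OR] = 1 − (1−0.30) × (1−0.25) × (1−0.26) = 0.611500
P(Agent supply inoperative) [AND] = 0.24 × 0.14 × 0.24 × 0.611500 = 0.004931
P(Fire suppression does not activate) [OR] = 1 − (1−0.006300) × (1−0.015873) × (1−0.004931) × (1−0.40) = 0.416137
Rounded to 4 decimal places: P(Fire suppression does not activate) ≈ 0.4161.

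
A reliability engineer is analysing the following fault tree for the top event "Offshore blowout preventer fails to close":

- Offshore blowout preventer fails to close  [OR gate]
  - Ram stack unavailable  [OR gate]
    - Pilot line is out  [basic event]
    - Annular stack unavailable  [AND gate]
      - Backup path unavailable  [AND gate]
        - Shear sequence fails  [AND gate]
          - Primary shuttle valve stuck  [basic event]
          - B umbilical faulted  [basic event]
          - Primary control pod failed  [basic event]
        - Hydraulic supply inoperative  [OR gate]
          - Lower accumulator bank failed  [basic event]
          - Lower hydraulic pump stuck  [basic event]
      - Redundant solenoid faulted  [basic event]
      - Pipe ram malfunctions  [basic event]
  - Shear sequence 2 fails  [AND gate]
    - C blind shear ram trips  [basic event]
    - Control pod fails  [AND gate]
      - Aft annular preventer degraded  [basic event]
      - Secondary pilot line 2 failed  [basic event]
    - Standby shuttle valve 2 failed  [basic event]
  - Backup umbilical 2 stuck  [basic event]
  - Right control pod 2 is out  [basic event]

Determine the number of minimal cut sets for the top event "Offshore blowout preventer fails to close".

6

Shear sequence fails [AND]: one cut set from each child combined → 1 × 1 × 1 = 1 cut set(s).
Hydraulic supply inoperative [OR]: union of children's cut sets → 2 cut set(s).
Backup path unavailable [AND]: one cut set from each child combined → 1 × 2 = 2 cut set(s).
Annular stack unavailable [AND]: one cut set from each child combined → 2 × 1 × 1 = 2 cut set(s).
Ram stack unavailable [OR]: union of children's cut sets → 3 cut set(s).
Control pod fails [AND]: one cut set from each child combined → 1 × 1 = 1 cut set(s).
Shear sequence 2 fails [AND]: one cut set from each child combined → 1 × 1 × 1 = 1 cut set(s).
Offshore blowout preventer fails to close [OR]: union of children's cut sets → 6 cut set(s).
Minimal cut sets: {Pilot line is out}; {B umbilical faulted, Lower accumulator bank failed, Pipe ram malfunctions, Primary control pod failed, Primary shuttle valve stuck, Redundant solenoid faulted}; {B umbilical faulted, Lower hydraulic pump stuck, Pipe ram malfunctions, Primary control pod failed, Primary shuttle valve stuck, Redundant solenoid faulted}; {Aft annular preventer degraded, C blind shear ram trips, Secondary pilot line 2 failed, Standby shuttle valve 2 failed}; {Backup umbilical 2 stuck}; {Right control pod 2 is out}.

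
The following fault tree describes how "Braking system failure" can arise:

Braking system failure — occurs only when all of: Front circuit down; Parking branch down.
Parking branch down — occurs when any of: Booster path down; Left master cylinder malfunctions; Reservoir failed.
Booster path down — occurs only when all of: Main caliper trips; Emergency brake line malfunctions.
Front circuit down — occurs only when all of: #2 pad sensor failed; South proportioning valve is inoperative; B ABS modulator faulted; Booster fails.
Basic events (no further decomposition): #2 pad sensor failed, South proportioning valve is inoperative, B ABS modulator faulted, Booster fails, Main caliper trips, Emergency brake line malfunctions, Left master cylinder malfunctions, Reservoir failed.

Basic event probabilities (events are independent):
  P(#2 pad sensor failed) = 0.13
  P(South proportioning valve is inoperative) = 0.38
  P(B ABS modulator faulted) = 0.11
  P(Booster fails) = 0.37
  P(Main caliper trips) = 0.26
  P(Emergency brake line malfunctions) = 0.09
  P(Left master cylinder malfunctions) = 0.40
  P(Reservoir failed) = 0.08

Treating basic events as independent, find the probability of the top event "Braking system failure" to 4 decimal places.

0.0009

P(Front circuit down) [AND] = 0.13 × 0.38 × 0.11 × 0.37 = 0.002011
P(Booster path down) [AND] = 0.26 × 0.09 = 0.023400
P(Parking branch down) [OR] = 1 − (1−0.023400) × (1−0.40) × (1−0.08) = 0.460917
P(Braking system failure) [AND] = 0.002011 × 0.460917 = 0.000927
Rounded to 4 decimal places: P(Braking system failure) ≈ 0.0009.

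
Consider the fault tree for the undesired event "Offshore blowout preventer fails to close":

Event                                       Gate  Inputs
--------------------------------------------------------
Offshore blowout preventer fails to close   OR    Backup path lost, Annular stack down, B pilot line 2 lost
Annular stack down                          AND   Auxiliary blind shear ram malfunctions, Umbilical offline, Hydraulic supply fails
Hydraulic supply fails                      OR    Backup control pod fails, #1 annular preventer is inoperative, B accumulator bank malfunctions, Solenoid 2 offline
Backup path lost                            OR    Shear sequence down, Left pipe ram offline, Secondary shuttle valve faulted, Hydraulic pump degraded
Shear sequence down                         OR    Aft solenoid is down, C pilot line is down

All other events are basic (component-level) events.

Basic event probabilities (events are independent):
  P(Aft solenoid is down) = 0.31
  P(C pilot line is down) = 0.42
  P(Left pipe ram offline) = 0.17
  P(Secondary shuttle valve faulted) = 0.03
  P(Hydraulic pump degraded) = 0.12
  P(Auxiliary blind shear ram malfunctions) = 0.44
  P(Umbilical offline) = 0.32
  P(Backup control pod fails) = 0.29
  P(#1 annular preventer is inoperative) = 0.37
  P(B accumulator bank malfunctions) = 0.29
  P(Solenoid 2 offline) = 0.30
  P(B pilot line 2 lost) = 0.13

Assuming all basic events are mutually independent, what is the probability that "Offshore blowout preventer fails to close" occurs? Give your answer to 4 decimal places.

P(Shear sequence down) [OR] = 1 − (1−0.31) × (1−0.42) = 0.599800
P(Backup path lost) [OR] = 1 − (1−0.599800) × (1−0.17) × (1−0.03) × (1−0.12) = 0.716463
P(Hydraulic supply fails) [OR] = 1 − (1−0.29) × (1−0.37) × (1−0.29) × (1−0.30) = 0.777692
P(Annular stack down) [AND] = 0.44 × 0.32 × 0.777692 = 0.109499
P(Offshore blowout preventer fails to close) [OR] = 1 − (1−0.716463) × (1−0.109499) × (1−0.13) = 0.780334
Rounded to 4 decimal places: P(Offshore blowout preventer fails to close) ≈ 0.7803.

0.7803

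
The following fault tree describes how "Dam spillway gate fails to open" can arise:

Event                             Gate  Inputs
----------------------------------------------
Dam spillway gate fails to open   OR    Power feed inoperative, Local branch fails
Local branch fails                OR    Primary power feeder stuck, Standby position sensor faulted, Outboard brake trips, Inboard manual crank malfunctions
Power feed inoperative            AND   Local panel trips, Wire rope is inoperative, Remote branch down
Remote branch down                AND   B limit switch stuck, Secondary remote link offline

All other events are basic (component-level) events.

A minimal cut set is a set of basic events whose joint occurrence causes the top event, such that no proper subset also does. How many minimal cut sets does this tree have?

Remote branch down [AND]: one cut set from each child combined → 1 × 1 = 1 cut set(s).
Power feed inoperative [AND]: one cut set from each child combined → 1 × 1 × 1 = 1 cut set(s).
Local branch fails [OR]: union of children's cut sets → 4 cut set(s).
Dam spillway gate fails to open [OR]: union of children's cut sets → 5 cut set(s).
Minimal cut sets: {B limit switch stuck, Local panel trips, Secondary remote link offline, Wire rope is inoperative}; {Primary power feeder stuck}; {Standby position sensor faulted}; {Outboard brake trips}; {Inboard manual crank malfunctions}.

5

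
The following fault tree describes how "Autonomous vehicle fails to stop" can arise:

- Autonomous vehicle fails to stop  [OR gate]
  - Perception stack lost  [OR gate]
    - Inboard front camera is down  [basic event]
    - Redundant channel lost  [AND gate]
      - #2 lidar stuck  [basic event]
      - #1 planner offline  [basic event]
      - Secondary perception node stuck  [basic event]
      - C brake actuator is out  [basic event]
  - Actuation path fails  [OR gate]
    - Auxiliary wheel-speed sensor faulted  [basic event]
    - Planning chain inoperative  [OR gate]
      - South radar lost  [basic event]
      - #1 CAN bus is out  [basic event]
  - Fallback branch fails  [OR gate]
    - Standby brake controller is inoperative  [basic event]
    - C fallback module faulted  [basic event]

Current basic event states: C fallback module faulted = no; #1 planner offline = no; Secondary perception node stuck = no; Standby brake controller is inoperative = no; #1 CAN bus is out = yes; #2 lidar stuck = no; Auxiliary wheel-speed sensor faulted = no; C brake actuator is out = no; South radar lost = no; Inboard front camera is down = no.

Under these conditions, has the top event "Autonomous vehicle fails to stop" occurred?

Yes

Redundant channel lost [AND]: #2 lidar stuck=not, #1 planner offline=not, Secondary perception node stuck=not, C brake actuator is out=not → not all inputs occur → does not occur.
Perception stack lost [OR]: Inboard front camera is down=not, Redundant channel lost=not → no input occurs → does not occur.
Planning chain inoperative [OR]: South radar lost=not, #1 CAN bus is out=occurs → at least one input occurs → occurs.
Actuation path fails [OR]: Auxiliary wheel-speed sensor faulted=not, Planning chain inoperative=occurs → at least one input occurs → occurs.
Fallback branch fails [OR]: Standby brake controller is inoperative=not, C fallback module faulted=not → no input occurs → does not occur.
Autonomous vehicle fails to stop [OR]: Perception stack lost=not, Actuation path fails=occurs, Fallback branch fails=not → at least one input occurs → occurs.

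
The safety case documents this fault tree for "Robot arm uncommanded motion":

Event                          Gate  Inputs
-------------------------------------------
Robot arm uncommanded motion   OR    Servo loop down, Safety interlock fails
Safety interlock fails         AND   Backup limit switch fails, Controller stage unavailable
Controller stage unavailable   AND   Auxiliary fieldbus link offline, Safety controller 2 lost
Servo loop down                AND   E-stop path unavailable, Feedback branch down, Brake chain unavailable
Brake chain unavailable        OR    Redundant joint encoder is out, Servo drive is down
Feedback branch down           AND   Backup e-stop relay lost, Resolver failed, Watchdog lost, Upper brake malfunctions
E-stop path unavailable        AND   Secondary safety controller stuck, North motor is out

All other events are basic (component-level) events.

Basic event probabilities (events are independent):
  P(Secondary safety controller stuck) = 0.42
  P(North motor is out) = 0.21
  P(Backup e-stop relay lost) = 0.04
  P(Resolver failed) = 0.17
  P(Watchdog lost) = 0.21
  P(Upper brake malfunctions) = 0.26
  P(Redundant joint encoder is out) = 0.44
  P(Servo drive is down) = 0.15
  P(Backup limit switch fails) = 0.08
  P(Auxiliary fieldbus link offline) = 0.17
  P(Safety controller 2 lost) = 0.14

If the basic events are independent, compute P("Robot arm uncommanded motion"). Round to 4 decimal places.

0.0019

P(E-stop path unavailable) [AND] = 0.42 × 0.21 = 0.088200
P(Feedback branch down) [AND] = 0.04 × 0.17 × 0.21 × 0.26 = 0.000371
P(Brake chain unavailable) [OR] = 1 − (1−0.44) × (1−0.15) = 0.524000
P(Servo loop down) [AND] = 0.088200 × 0.000371 × 0.524000 = 0.000017
P(Controller stage unavailable) [AND] = 0.17 × 0.14 = 0.023800
P(Safety interlock fails) [AND] = 0.08 × 0.023800 = 0.001904
P(Robot arm uncommanded motion) [OR] = 1 − (1−0.000017) × (1−0.001904) = 0.001921
Rounded to 4 decimal places: P(Robot arm uncommanded motion) ≈ 0.0019.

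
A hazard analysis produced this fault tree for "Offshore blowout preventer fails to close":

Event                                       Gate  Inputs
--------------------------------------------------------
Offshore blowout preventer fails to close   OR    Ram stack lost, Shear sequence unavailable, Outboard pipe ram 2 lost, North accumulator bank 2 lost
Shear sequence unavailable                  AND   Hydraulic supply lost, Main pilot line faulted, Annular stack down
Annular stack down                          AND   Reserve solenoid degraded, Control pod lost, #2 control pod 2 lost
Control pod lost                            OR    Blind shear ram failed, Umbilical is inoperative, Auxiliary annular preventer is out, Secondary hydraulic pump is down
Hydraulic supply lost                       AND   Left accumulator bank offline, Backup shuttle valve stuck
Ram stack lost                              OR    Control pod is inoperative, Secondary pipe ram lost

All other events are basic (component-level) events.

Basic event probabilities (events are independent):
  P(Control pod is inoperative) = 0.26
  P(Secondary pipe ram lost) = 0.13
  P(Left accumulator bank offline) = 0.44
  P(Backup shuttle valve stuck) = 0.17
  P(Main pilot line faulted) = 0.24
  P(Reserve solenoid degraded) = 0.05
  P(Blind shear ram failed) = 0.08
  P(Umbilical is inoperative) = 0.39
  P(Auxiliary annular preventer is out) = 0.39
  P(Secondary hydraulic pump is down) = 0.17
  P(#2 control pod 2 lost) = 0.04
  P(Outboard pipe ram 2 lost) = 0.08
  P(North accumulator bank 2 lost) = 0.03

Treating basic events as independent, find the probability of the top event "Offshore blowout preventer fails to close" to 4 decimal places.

0.4255

P(Ram stack lost) [OR] = 1 − (1−0.26) × (1−0.13) = 0.356200
P(Hydraulic supply lost) [AND] = 0.44 × 0.17 = 0.074800
P(Control pod lost) [OR] = 1 − (1−0.08) × (1−0.39) × (1−0.39) × (1−0.17) = 0.715864
P(Annular stack down) [AND] = 0.05 × 0.715864 × 0.04 = 0.001432
P(Shear sequence unavailable) [AND] = 0.074800 × 0.24 × 0.001432 = 0.000026
P(Offshore blowout preventer fails to close) [OR] = 1 − (1−0.356200) × (1−0.000026) × (1−0.08) × (1−0.03) = 0.425488
Rounded to 4 decimal places: P(Offshore blowout preventer fails to close) ≈ 0.4255.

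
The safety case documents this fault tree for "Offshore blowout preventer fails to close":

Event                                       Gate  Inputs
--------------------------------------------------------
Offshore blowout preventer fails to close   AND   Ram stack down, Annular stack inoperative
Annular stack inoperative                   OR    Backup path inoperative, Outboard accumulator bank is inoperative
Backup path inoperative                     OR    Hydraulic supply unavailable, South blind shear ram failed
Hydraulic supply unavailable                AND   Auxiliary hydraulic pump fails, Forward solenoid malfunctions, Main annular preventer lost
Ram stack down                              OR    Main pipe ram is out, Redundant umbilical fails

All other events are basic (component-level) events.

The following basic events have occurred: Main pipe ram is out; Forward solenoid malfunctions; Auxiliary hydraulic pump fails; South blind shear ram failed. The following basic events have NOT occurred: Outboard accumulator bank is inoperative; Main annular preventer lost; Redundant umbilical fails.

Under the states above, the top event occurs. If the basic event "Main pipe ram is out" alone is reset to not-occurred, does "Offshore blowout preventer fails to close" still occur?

Counterfactual: set "Main pipe ram is out" to not occurred.
Ram stack down [OR]: Main pipe ram is out=not, Redundant umbilical fails=not → no input occurs → does not occur.
Hydraulic supply unavailable [AND]: Auxiliary hydraulic pump fails=occurs, Forward solenoid malfunctions=occurs, Main annular preventer lost=not → not all inputs occur → does not occur.
Backup path inoperative [OR]: Hydraulic supply unavailable=not, South blind shear ram failed=occurs → at least one input occurs → occurs.
Annular stack inoperative [OR]: Backup path inoperative=occurs, Outboard accumulator bank is inoperative=not → at least one input occurs → occurs.
Offshore blowout preventer fails to close [AND]: Ram stack down=not, Annular stack inoperative=occurs → not all inputs occur → does not occur.

No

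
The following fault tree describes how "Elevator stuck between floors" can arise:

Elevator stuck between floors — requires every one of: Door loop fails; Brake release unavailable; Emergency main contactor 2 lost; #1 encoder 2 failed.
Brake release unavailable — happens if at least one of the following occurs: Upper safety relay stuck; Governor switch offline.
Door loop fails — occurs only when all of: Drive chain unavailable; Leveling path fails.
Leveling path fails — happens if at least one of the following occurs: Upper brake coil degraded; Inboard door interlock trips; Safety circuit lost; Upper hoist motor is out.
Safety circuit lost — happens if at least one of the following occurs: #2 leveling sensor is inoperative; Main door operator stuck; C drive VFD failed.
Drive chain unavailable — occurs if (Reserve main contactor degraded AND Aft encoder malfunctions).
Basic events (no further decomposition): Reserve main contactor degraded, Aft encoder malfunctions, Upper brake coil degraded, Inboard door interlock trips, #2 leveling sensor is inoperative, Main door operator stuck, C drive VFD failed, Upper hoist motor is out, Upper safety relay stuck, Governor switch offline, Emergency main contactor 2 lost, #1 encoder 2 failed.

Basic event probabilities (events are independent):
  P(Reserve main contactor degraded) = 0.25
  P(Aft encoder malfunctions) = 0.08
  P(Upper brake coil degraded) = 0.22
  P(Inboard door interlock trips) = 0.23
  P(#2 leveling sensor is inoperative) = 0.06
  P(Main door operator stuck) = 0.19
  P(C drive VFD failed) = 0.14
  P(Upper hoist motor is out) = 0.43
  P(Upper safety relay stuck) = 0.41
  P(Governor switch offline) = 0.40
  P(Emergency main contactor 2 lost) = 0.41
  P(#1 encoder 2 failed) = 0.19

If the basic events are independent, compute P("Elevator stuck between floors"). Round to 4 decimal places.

0.0008

P(Drive chain unavailable) [AND] = 0.25 × 0.08 = 0.020000
P(Safety circuit lost) [OR] = 1 − (1−0.06) × (1−0.19) × (1−0.14) = 0.345196
P(Leveling path fails) [OR] = 1 − (1−0.22) × (1−0.23) × (1−0.345196) × (1−0.43) = 0.775833
P(Door loop fails) [AND] = 0.020000 × 0.775833 = 0.015517
P(Brake release unavailable) [OR] = 1 − (1−0.41) × (1−0.40) = 0.646000
P(Elevator stuck between floors) [AND] = 0.015517 × 0.646000 × 0.41 × 0.19 = 0.000781
Rounded to 4 decimal places: P(Elevator stuck between floors) ≈ 0.0008.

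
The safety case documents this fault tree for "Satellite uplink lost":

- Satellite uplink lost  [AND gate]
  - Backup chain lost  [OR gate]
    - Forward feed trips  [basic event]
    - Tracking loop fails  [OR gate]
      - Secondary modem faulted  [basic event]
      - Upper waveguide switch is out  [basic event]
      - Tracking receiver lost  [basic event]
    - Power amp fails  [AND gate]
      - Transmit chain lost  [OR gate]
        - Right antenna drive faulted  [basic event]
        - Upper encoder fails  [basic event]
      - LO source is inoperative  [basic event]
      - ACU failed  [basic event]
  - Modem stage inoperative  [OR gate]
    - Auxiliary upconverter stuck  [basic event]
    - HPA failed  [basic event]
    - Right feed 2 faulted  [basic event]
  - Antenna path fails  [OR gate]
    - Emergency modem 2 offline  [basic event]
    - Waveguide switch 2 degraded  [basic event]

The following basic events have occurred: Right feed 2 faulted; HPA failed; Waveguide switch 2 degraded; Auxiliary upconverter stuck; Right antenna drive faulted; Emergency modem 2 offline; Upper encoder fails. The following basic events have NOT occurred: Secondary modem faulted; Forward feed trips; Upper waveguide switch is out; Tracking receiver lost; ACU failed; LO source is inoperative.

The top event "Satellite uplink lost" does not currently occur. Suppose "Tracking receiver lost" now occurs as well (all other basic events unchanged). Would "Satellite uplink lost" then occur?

Yes

Counterfactual: set "Tracking receiver lost" to occurred.
Tracking loop fails [OR]: Secondary modem faulted=not, Upper waveguide switch is out=not, Tracking receiver lost=occurs → at least one input occurs → occurs.
Transmit chain lost [OR]: Right antenna drive faulted=occurs, Upper encoder fails=occurs → at least one input occurs → occurs.
Power amp fails [AND]: Transmit chain lost=occurs, LO source is inoperative=not, ACU failed=not → not all inputs occur → does not occur.
Backup chain lost [OR]: Forward feed trips=not, Tracking loop fails=occurs, Power amp fails=not → at least one input occurs → occurs.
Modem stage inoperative [OR]: Auxiliary upconverter stuck=occurs, HPA failed=occurs, Right feed 2 faulted=occurs → at least one input occurs → occurs.
Antenna path fails [OR]: Emergency modem 2 offline=occurs, Waveguide switch 2 degraded=occurs → at least one input occurs → occurs.
Satellite uplink lost [AND]: Backup chain lost=occurs, Modem stage inoperative=occurs, Antenna path fails=occurs → all inputs occur → occurs.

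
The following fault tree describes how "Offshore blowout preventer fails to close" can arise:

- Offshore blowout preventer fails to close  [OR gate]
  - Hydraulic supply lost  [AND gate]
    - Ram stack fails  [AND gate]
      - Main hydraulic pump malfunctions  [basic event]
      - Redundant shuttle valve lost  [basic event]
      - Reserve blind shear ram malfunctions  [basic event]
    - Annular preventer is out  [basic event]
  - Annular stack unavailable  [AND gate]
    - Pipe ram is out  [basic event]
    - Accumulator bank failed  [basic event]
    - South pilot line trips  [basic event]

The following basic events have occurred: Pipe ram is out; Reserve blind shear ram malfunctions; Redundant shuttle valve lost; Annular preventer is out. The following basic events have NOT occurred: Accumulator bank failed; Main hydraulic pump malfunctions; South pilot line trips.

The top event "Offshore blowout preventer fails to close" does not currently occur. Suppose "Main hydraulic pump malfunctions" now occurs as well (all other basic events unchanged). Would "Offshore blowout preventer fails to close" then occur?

Counterfactual: set "Main hydraulic pump malfunctions" to occurred.
Ram stack fails [AND]: Main hydraulic pump malfunctions=occurs, Redundant shuttle valve lost=occurs, Reserve blind shear ram malfunctions=occurs → all inputs occur → occurs.
Hydraulic supply lost [AND]: Ram stack fails=occurs, Annular preventer is out=occurs → all inputs occur → occurs.
Annular stack unavailable [AND]: Pipe ram is out=occurs, Accumulator bank failed=not, South pilot line trips=not → not all inputs occur → does not occur.
Offshore blowout preventer fails to close [OR]: Hydraulic supply lost=occurs, Annular stack unavailable=not → at least one input occurs → occurs.

Yes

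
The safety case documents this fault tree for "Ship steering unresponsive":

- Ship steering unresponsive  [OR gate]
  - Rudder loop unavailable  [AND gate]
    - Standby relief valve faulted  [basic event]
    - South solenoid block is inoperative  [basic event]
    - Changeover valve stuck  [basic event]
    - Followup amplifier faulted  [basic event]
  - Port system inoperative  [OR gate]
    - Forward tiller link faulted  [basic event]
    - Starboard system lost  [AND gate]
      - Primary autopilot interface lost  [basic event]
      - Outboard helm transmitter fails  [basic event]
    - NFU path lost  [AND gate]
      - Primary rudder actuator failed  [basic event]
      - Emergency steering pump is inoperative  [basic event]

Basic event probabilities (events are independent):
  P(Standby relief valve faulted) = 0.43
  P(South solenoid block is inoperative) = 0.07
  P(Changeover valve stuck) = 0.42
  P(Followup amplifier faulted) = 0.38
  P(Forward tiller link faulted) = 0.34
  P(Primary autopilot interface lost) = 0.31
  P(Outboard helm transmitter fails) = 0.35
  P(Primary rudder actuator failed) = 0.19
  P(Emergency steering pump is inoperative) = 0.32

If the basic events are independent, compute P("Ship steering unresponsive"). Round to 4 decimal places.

P(Rudder loop unavailable) [AND] = 0.43 × 0.07 × 0.42 × 0.38 = 0.004804
P(Starboard system lost) [AND] = 0.31 × 0.35 = 0.108500
P(NFU path lost) [AND] = 0.19 × 0.32 = 0.060800
P(Port system inoperative) [OR] = 1 − (1−0.34) × (1−0.108500) × (1−0.060800) = 0.447384
P(Ship steering unresponsive) [OR] = 1 − (1−0.004804) × (1−0.447384) = 0.450039
Rounded to 4 decimal places: P(Ship steering unresponsive) ≈ 0.4500.

0.4500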